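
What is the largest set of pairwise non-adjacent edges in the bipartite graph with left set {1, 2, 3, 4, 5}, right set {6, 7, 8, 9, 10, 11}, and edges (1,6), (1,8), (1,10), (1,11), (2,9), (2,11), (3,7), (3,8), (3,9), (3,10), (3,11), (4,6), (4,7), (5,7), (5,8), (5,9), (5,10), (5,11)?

Step 1: List the neighbors of each left vertex:
  1: 6, 8, 10, 11
  2: 9, 11
  3: 7, 8, 9, 10, 11
  4: 6, 7
  5: 7, 8, 9, 10, 11

Step 2: Greedily match left vertices, then look for augmenting paths:
  Match 1 -- 10
  Match 2 -- 9
  Match 3 -- 7
  Match 4 -- 6
  Match 5 -- 8
  No augmenting path remains.

Step 3: Verify this is maximum:
  Matching size 5 = min(|L|, |R|) = min(5, 6), which is an upper bound, so this matching is maximum.

Maximum matching: {(1,10), (2,9), (3,7), (4,6), (5,8)}
Size: 5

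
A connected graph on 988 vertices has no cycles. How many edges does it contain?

A tree on n vertices always has exactly n - 1 edges.
For n = 988: edges = 988 - 1 = 987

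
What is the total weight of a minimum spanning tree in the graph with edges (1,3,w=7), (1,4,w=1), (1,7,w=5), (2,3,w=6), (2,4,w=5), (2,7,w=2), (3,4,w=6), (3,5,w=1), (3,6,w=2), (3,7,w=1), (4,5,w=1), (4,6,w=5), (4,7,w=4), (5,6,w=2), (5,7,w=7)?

Apply Kruskal's algorithm (sort edges by weight, add if no cycle):

Sorted edges by weight:
  (1,4) w=1
  (3,7) w=1
  (3,5) w=1
  (4,5) w=1
  (2,7) w=2
  (3,6) w=2
  (5,6) w=2
  (4,7) w=4
  (1,7) w=5
  (2,4) w=5
  (4,6) w=5
  (2,3) w=6
  (3,4) w=6
  (1,3) w=7
  (5,7) w=7

Add edge (1,4) w=1 -- no cycle. Running total: 1
Add edge (3,7) w=1 -- no cycle. Running total: 2
Add edge (3,5) w=1 -- no cycle. Running total: 3
Add edge (4,5) w=1 -- no cycle. Running total: 4
Add edge (2,7) w=2 -- no cycle. Running total: 6
Add edge (3,6) w=2 -- no cycle. Running total: 8

MST edges: (1,4,w=1), (3,7,w=1), (3,5,w=1), (4,5,w=1), (2,7,w=2), (3,6,w=2)
Total MST weight: 1 + 1 + 1 + 1 + 2 + 2 = 8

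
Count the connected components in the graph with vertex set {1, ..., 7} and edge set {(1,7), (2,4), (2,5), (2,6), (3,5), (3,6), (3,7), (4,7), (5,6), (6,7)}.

Step 1: Build adjacency list from edges:
  1: 7
  2: 4, 5, 6
  3: 5, 6, 7
  4: 2, 7
  5: 2, 3, 6
  6: 2, 3, 5, 7
  7: 1, 3, 4, 6

Step 2: Run BFS/DFS from vertex 1:
  Visited: {1, 7, 3, 4, 6, 5, 2}
  Reached 7 of 7 vertices

Step 3: All 7 vertices reached from vertex 1, so the graph is connected.
Number of connected components: 1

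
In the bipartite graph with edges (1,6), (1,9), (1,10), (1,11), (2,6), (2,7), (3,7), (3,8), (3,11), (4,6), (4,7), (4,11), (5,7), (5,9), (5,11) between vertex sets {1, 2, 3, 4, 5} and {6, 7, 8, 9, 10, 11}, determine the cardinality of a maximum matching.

Step 1: List the neighbors of each left vertex:
  1: 6, 9, 10, 11
  2: 6, 7
  3: 7, 8, 11
  4: 6, 7, 11
  5: 7, 9, 11

Step 2: Greedily match left vertices, then look for augmenting paths:
  Match 1 -- 6
  Match 2 -- 7
  Match 3 -- 8
  Match 4 -- 11
  Match 5 -- 9
  No augmenting path remains.

Step 3: Verify this is maximum:
  Matching size 5 = min(|L|, |R|) = min(5, 6), which is an upper bound, so this matching is maximum.

Maximum matching: {(1,6), (2,7), (3,8), (4,11), (5,9)}
Size: 5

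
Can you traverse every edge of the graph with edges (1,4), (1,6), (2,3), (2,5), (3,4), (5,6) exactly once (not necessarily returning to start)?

Step 1: Find the degree of each vertex:
  deg(1) = 2
  deg(2) = 2
  deg(3) = 2
  deg(4) = 2
  deg(5) = 2
  deg(6) = 2

Step 2: Count vertices with odd degree:
  All vertices have even degree (0 odd-degree vertices)

Step 3: Apply Euler's theorem:
  - Eulerian circuit exists iff graph is connected and all vertices have even degree
  - Eulerian path exists iff graph is connected and has 0 or 2 odd-degree vertices

Graph is connected with 0 odd-degree vertices.
Both Eulerian circuit and Eulerian path exist.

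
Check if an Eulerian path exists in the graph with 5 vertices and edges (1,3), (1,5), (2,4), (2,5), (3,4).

Step 1: Find the degree of each vertex:
  deg(1) = 2
  deg(2) = 2
  deg(3) = 2
  deg(4) = 2
  deg(5) = 2

Step 2: Count vertices with odd degree:
  All vertices have even degree (0 odd-degree vertices)

Step 3: Apply Euler's theorem:
  - Eulerian circuit exists iff graph is connected and all vertices have even degree
  - Eulerian path exists iff graph is connected and has 0 or 2 odd-degree vertices

Graph is connected with 0 odd-degree vertices.
Both Eulerian circuit and Eulerian path exist.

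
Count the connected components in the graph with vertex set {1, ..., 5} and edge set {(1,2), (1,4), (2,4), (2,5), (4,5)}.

Step 1: Build adjacency list from edges:
  1: 2, 4
  2: 1, 4, 5
  3: (none)
  4: 1, 2, 5
  5: 2, 4

Step 2: Run BFS/DFS from vertex 1:
  Visited: {1, 2, 4, 5}
  Reached 4 of 5 vertices

Step 3: Only 4 of 5 vertices reached. Graph is disconnected.
Connected components: {1, 2, 4, 5}, {3}
Number of connected components: 2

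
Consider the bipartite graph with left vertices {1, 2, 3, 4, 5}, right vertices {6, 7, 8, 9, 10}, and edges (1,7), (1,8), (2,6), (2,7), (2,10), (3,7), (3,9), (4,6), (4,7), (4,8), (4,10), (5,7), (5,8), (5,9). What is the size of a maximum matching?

Step 1: List the neighbors of each left vertex:
  1: 7, 8
  2: 6, 7, 10
  3: 7, 9
  4: 6, 7, 8, 10
  5: 7, 8, 9

Step 2: Greedily match left vertices, then look for augmenting paths:
  Match 1 -- 7
  Match 2 -- 6
  Match 3 -- 9
  Match 4 -- 10
  Match 5 -- 8
  No augmenting path remains.

Step 3: Verify this is maximum:
  Matching size 5 = min(|L|, |R|) = min(5, 5), which is an upper bound, so this matching is maximum.

Maximum matching: {(1,7), (2,6), (3,9), (4,10), (5,8)}
Size: 5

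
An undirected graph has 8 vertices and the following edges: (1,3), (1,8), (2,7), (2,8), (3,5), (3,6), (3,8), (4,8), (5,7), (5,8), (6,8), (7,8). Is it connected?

Step 1: Build adjacency list from edges:
  1: 3, 8
  2: 7, 8
  3: 1, 5, 6, 8
  4: 8
  5: 3, 7, 8
  6: 3, 8
  7: 2, 5, 8
  8: 1, 2, 3, 4, 5, 6, 7

Step 2: Run BFS/DFS from vertex 1:
  Visited: {1, 3, 8, 5, 6, 2, 4, 7}
  Reached 8 of 8 vertices

Step 3: All 8 vertices reached from vertex 1, so the graph is connected.
Answer: Yes, the graph is connected.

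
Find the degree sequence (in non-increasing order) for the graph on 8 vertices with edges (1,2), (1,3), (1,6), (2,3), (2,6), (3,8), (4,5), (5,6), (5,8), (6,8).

Step 1: Count edges incident to each vertex:
  deg(1) = 3 (neighbors: 2, 3, 6)
  deg(2) = 3 (neighbors: 1, 3, 6)
  deg(3) = 3 (neighbors: 1, 2, 8)
  deg(4) = 1 (neighbors: 5)
  deg(5) = 3 (neighbors: 4, 6, 8)
  deg(6) = 4 (neighbors: 1, 2, 5, 8)
  deg(7) = 0 (neighbors: none)
  deg(8) = 3 (neighbors: 3, 5, 6)

Step 2: Sort degrees in non-increasing order:
  Degrees: [3, 3, 3, 1, 3, 4, 0, 3] -> sorted: [4, 3, 3, 3, 3, 3, 1, 0]

Degree sequence: [4, 3, 3, 3, 3, 3, 1, 0]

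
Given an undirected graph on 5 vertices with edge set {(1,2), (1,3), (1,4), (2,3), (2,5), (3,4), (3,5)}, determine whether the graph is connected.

Step 1: Build adjacency list from edges:
  1: 2, 3, 4
  2: 1, 3, 5
  3: 1, 2, 4, 5
  4: 1, 3
  5: 2, 3

Step 2: Run BFS/DFS from vertex 1:
  Visited: {1, 2, 3, 4, 5}
  Reached 5 of 5 vertices

Step 3: All 5 vertices reached from vertex 1, so the graph is connected.
Answer: Yes, the graph is connected.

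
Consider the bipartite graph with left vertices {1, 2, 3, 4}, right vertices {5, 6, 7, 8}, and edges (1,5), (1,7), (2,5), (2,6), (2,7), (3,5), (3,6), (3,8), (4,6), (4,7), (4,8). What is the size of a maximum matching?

Step 1: List the neighbors of each left vertex:
  1: 5, 7
  2: 5, 6, 7
  3: 5, 6, 8
  4: 6, 7, 8

Step 2: Greedily match left vertices, then look for augmenting paths:
  Match 1 -- 5
  Match 2 -- 6
  Match 3 -- 8
  Match 4 -- 7
  No augmenting path remains.

Step 3: Verify this is maximum:
  Matching size 4 = min(|L|, |R|) = min(4, 4), which is an upper bound, so this matching is maximum.

Maximum matching: {(1,5), (2,6), (3,8), (4,7)}
Size: 4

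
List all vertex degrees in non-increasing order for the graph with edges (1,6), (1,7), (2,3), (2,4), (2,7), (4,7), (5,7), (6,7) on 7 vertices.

Step 1: Count edges incident to each vertex:
  deg(1) = 2 (neighbors: 6, 7)
  deg(2) = 3 (neighbors: 3, 4, 7)
  deg(3) = 1 (neighbors: 2)
  deg(4) = 2 (neighbors: 2, 7)
  deg(5) = 1 (neighbors: 7)
  deg(6) = 2 (neighbors: 1, 7)
  deg(7) = 5 (neighbors: 1, 2, 4, 5, 6)

Step 2: Sort degrees in non-increasing order:
  Degrees: [2, 3, 1, 2, 1, 2, 5] -> sorted: [5, 3, 2, 2, 2, 1, 1]

Degree sequence: [5, 3, 2, 2, 2, 1, 1]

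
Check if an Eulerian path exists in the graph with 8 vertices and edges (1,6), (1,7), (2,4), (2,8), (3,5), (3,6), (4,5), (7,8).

Step 1: Find the degree of each vertex:
  deg(1) = 2
  deg(2) = 2
  deg(3) = 2
  deg(4) = 2
  deg(5) = 2
  deg(6) = 2
  deg(7) = 2
  deg(8) = 2

Step 2: Count vertices with odd degree:
  All vertices have even degree (0 odd-degree vertices)

Step 3: Apply Euler's theorem:
  - Eulerian circuit exists iff graph is connected and all vertices have even degree
  - Eulerian path exists iff graph is connected and has 0 or 2 odd-degree vertices

Graph is connected with 0 odd-degree vertices.
Both Eulerian circuit and Eulerian path exist.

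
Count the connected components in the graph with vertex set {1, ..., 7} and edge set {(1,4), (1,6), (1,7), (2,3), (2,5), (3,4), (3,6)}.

Step 1: Build adjacency list from edges:
  1: 4, 6, 7
  2: 3, 5
  3: 2, 4, 6
  4: 1, 3
  5: 2
  6: 1, 3
  7: 1

Step 2: Run BFS/DFS from vertex 1:
  Visited: {1, 4, 6, 7, 3, 2, 5}
  Reached 7 of 7 vertices

Step 3: All 7 vertices reached from vertex 1, so the graph is connected.
Number of connected components: 1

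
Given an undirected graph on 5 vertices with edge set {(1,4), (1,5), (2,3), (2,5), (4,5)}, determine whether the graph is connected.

Step 1: Build adjacency list from edges:
  1: 4, 5
  2: 3, 5
  3: 2
  4: 1, 5
  5: 1, 2, 4

Step 2: Run BFS/DFS from vertex 1:
  Visited: {1, 4, 5, 2, 3}
  Reached 5 of 5 vertices

Step 3: All 5 vertices reached from vertex 1, so the graph is connected.
Answer: Yes, the graph is connected.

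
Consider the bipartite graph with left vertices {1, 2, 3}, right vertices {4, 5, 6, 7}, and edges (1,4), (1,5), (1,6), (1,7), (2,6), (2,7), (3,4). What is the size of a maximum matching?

Step 1: List the neighbors of each left vertex:
  1: 4, 5, 6, 7
  2: 6, 7
  3: 4

Step 2: Greedily match left vertices, then look for augmenting paths:
  Match 1 -- 5
  Match 2 -- 6
  Match 3 -- 4
  No augmenting path remains.

Step 3: Verify this is maximum:
  Matching size 3 = min(|L|, |R|) = min(3, 4), which is an upper bound, so this matching is maximum.

Maximum matching: {(1,5), (2,6), (3,4)}
Size: 3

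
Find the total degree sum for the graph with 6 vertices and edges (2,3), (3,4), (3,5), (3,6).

Step 1: Count edges incident to each vertex:
  deg(1) = 0 (neighbors: none)
  deg(2) = 1 (neighbors: 3)
  deg(3) = 4 (neighbors: 2, 4, 5, 6)
  deg(4) = 1 (neighbors: 3)
  deg(5) = 1 (neighbors: 3)
  deg(6) = 1 (neighbors: 3)

Step 2: Sum all degrees:
  0 + 1 + 4 + 1 + 1 + 1 = 8

Verification: sum of degrees = 2 * |E| = 2 * 4 = 8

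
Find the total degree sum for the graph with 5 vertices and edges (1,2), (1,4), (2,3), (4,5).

Step 1: Count edges incident to each vertex:
  deg(1) = 2 (neighbors: 2, 4)
  deg(2) = 2 (neighbors: 1, 3)
  deg(3) = 1 (neighbors: 2)
  deg(4) = 2 (neighbors: 1, 5)
  deg(5) = 1 (neighbors: 4)

Step 2: Sum all degrees:
  2 + 2 + 1 + 2 + 1 = 8

Verification: sum of degrees = 2 * |E| = 2 * 4 = 8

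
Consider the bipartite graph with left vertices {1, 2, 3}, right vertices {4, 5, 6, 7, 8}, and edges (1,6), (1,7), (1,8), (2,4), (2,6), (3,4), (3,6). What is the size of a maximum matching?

Step 1: List the neighbors of each left vertex:
  1: 6, 7, 8
  2: 4, 6
  3: 4, 6

Step 2: Greedily match left vertices, then look for augmenting paths:
  Match 1 -- 7
  Match 2 -- 4
  Match 3 -- 6
  No augmenting path remains.

Step 3: Verify this is maximum:
  Matching size 3 = min(|L|, |R|) = min(3, 5), which is an upper bound, so this matching is maximum.

Maximum matching: {(1,7), (2,4), (3,6)}
Size: 3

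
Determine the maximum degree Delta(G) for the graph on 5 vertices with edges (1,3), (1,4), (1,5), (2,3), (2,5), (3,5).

Step 1: Count edges incident to each vertex:
  deg(1) = 3 (neighbors: 3, 4, 5)
  deg(2) = 2 (neighbors: 3, 5)
  deg(3) = 3 (neighbors: 1, 2, 5)
  deg(4) = 1 (neighbors: 1)
  deg(5) = 3 (neighbors: 1, 2, 3)

Step 2: Find maximum:
  max(3, 2, 3, 1, 3) = 3 (vertex 1)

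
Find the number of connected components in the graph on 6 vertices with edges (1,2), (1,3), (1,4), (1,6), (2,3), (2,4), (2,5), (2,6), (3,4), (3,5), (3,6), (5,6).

Step 1: Build adjacency list from edges:
  1: 2, 3, 4, 6
  2: 1, 3, 4, 5, 6
  3: 1, 2, 4, 5, 6
  4: 1, 2, 3
  5: 2, 3, 6
  6: 1, 2, 3, 5

Step 2: Run BFS/DFS from vertex 1:
  Visited: {1, 2, 3, 4, 6, 5}
  Reached 6 of 6 vertices

Step 3: All 6 vertices reached from vertex 1, so the graph is connected.
Number of connected components: 1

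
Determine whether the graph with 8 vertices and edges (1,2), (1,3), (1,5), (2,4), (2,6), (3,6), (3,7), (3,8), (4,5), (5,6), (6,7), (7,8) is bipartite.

Step 1: Attempt 2-coloring using BFS:
  Start at vertex 1, assign color 0
  Color vertex 2 with color 1 (neighbor of 1)
  Color vertex 3 with color 1 (neighbor of 1)
  Color vertex 5 with color 1 (neighbor of 1)
  Color vertex 4 with color 0 (neighbor of 2)
  Color vertex 6 with color 0 (neighbor of 2)
  Color vertex 7 with color 0 (neighbor of 3)
  Color vertex 8 with color 0 (neighbor of 3)

Step 2: Conflict found! Vertices 6 and 7 are adjacent but have the same color.
This means the graph contains an odd cycle.

The graph is NOT bipartite.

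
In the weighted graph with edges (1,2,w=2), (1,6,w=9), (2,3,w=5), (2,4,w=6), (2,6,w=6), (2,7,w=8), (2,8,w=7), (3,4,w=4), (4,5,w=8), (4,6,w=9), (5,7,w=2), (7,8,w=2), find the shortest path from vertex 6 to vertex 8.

Step 1: Build adjacency list with weights:
  1: 2(w=2), 6(w=9)
  2: 1(w=2), 3(w=5), 4(w=6), 6(w=6), 7(w=8), 8(w=7)
  3: 2(w=5), 4(w=4)
  4: 2(w=6), 3(w=4), 5(w=8), 6(w=9)
  5: 4(w=8), 7(w=2)
  6: 1(w=9), 2(w=6), 4(w=9)
  7: 2(w=8), 5(w=2), 8(w=2)
  8: 2(w=7), 7(w=2)

Step 2: Apply Dijkstra's algorithm from vertex 6:
  Visit vertex 6 (distance=0)
    Update dist[1] = 9
    Update dist[2] = 6
    Update dist[4] = 9
  Visit vertex 2 (distance=6)
    Update dist[1] = 8
    Update dist[3] = 11
    Update dist[7] = 14
    Update dist[8] = 13
  Visit vertex 1 (distance=8)
  Visit vertex 4 (distance=9)
    Update dist[5] = 17
  Visit vertex 3 (distance=11)
  Visit vertex 8 (distance=13)

Step 3: Shortest path: 6 -> 2 -> 8
Total weight: 6 + 7 = 13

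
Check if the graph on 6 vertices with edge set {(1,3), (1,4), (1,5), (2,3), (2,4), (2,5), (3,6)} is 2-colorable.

Step 1: Attempt 2-coloring using BFS:
  Start at vertex 1, assign color 0
  Color vertex 3 with color 1 (neighbor of 1)
  Color vertex 4 with color 1 (neighbor of 1)
  Color vertex 5 with color 1 (neighbor of 1)
  Color vertex 2 with color 0 (neighbor of 3)
  Color vertex 6 with color 0 (neighbor of 3)

Step 2: 2-coloring succeeded. No conflicts found.
  Set A (color 0): {1, 2, 6}
  Set B (color 1): {3, 4, 5}

The graph is bipartite with partition {1, 2, 6}, {3, 4, 5}.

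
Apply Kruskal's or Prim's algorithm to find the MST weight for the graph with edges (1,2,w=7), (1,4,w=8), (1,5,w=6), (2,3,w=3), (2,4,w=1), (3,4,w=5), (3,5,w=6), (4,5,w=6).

Apply Kruskal's algorithm (sort edges by weight, add if no cycle):

Sorted edges by weight:
  (2,4) w=1
  (2,3) w=3
  (3,4) w=5
  (1,5) w=6
  (3,5) w=6
  (4,5) w=6
  (1,2) w=7
  (1,4) w=8

Add edge (2,4) w=1 -- no cycle. Running total: 1
Add edge (2,3) w=3 -- no cycle. Running total: 4
Skip edge (3,4) w=5 -- would create cycle
Add edge (1,5) w=6 -- no cycle. Running total: 10
Add edge (3,5) w=6 -- no cycle. Running total: 16

MST edges: (2,4,w=1), (2,3,w=3), (1,5,w=6), (3,5,w=6)
Total MST weight: 1 + 3 + 6 + 6 = 16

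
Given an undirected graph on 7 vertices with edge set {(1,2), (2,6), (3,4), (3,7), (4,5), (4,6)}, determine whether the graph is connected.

Step 1: Build adjacency list from edges:
  1: 2
  2: 1, 6
  3: 4, 7
  4: 3, 5, 6
  5: 4
  6: 2, 4
  7: 3

Step 2: Run BFS/DFS from vertex 1:
  Visited: {1, 2, 6, 4, 3, 5, 7}
  Reached 7 of 7 vertices

Step 3: All 7 vertices reached from vertex 1, so the graph is connected.
Answer: Yes, the graph is connected.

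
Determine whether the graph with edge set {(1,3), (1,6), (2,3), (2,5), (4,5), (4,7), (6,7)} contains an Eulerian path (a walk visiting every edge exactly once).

Step 1: Find the degree of each vertex:
  deg(1) = 2
  deg(2) = 2
  deg(3) = 2
  deg(4) = 2
  deg(5) = 2
  deg(6) = 2
  deg(7) = 2

Step 2: Count vertices with odd degree:
  All vertices have even degree (0 odd-degree vertices)

Step 3: Apply Euler's theorem:
  - Eulerian circuit exists iff graph is connected and all vertices have even degree
  - Eulerian path exists iff graph is connected and has 0 or 2 odd-degree vertices

Graph is connected with 0 odd-degree vertices.
Both Eulerian circuit and Eulerian path exist.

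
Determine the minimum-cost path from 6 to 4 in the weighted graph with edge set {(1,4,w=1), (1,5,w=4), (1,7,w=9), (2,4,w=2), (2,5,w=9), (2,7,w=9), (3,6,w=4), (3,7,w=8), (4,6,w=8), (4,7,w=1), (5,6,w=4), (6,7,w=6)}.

Step 1: Build adjacency list with weights:
  1: 4(w=1), 5(w=4), 7(w=9)
  2: 4(w=2), 5(w=9), 7(w=9)
  3: 6(w=4), 7(w=8)
  4: 1(w=1), 2(w=2), 6(w=8), 7(w=1)
  5: 1(w=4), 2(w=9), 6(w=4)
  6: 3(w=4), 4(w=8), 5(w=4), 7(w=6)
  7: 1(w=9), 2(w=9), 3(w=8), 4(w=1), 6(w=6)

Step 2: Apply Dijkstra's algorithm from vertex 6:
  Visit vertex 6 (distance=0)
    Update dist[3] = 4
    Update dist[4] = 8
    Update dist[5] = 4
    Update dist[7] = 6
  Visit vertex 3 (distance=4)
  Visit vertex 5 (distance=4)
    Update dist[1] = 8
    Update dist[2] = 13
  Visit vertex 7 (distance=6)
    Update dist[4] = 7
  Visit vertex 4 (distance=7)
    Update dist[2] = 9

Step 3: Shortest path: 6 -> 7 -> 4
Total weight: 6 + 1 = 7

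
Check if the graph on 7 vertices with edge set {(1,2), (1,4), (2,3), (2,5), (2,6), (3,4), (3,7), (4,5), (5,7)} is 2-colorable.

Step 1: Attempt 2-coloring using BFS:
  Start at vertex 1, assign color 0
  Color vertex 2 with color 1 (neighbor of 1)
  Color vertex 4 with color 1 (neighbor of 1)
  Color vertex 3 with color 0 (neighbor of 2)
  Color vertex 5 with color 0 (neighbor of 2)
  Color vertex 6 with color 0 (neighbor of 2)
  Color vertex 7 with color 1 (neighbor of 3)

Step 2: 2-coloring succeeded. No conflicts found.
  Set A (color 0): {1, 3, 5, 6}
  Set B (color 1): {2, 4, 7}

The graph is bipartite with partition {1, 3, 5, 6}, {2, 4, 7}.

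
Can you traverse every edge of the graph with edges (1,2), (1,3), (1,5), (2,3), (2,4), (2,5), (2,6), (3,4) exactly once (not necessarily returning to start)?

Step 1: Find the degree of each vertex:
  deg(1) = 3
  deg(2) = 5
  deg(3) = 3
  deg(4) = 2
  deg(5) = 2
  deg(6) = 1

Step 2: Count vertices with odd degree:
  Odd-degree vertices: 1, 2, 3, 6 (4 total)

Step 3: Apply Euler's theorem:
  - Eulerian circuit exists iff graph is connected and all vertices have even degree
  - Eulerian path exists iff graph is connected and has 0 or 2 odd-degree vertices

Graph has 4 odd-degree vertices (need 0 or 2).
Neither Eulerian path nor Eulerian circuit exists.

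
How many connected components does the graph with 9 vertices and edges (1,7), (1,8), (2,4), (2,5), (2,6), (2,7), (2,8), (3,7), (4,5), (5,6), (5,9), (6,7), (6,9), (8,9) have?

Step 1: Build adjacency list from edges:
  1: 7, 8
  2: 4, 5, 6, 7, 8
  3: 7
  4: 2, 5
  5: 2, 4, 6, 9
  6: 2, 5, 7, 9
  7: 1, 2, 3, 6
  8: 1, 2, 9
  9: 5, 6, 8

Step 2: Run BFS/DFS from vertex 1:
  Visited: {1, 7, 8, 2, 3, 6, 9, 4, 5}
  Reached 9 of 9 vertices

Step 3: All 9 vertices reached from vertex 1, so the graph is connected.
Number of connected components: 1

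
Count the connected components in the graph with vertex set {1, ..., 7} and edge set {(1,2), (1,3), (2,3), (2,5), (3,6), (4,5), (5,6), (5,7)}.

Step 1: Build adjacency list from edges:
  1: 2, 3
  2: 1, 3, 5
  3: 1, 2, 6
  4: 5
  5: 2, 4, 6, 7
  6: 3, 5
  7: 5

Step 2: Run BFS/DFS from vertex 1:
  Visited: {1, 2, 3, 5, 6, 4, 7}
  Reached 7 of 7 vertices

Step 3: All 7 vertices reached from vertex 1, so the graph is connected.
Number of connected components: 1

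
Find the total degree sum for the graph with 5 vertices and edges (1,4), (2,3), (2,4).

Step 1: Count edges incident to each vertex:
  deg(1) = 1 (neighbors: 4)
  deg(2) = 2 (neighbors: 3, 4)
  deg(3) = 1 (neighbors: 2)
  deg(4) = 2 (neighbors: 1, 2)
  deg(5) = 0 (neighbors: none)

Step 2: Sum all degrees:
  1 + 2 + 1 + 2 + 0 = 6

Verification: sum of degrees = 2 * |E| = 2 * 3 = 6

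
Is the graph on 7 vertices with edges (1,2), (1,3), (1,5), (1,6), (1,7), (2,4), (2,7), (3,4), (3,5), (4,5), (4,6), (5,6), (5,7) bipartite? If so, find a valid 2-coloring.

Step 1: Attempt 2-coloring using BFS:
  Start at vertex 1, assign color 0
  Color vertex 2 with color 1 (neighbor of 1)
  Color vertex 3 with color 1 (neighbor of 1)
  Color vertex 5 with color 1 (neighbor of 1)
  Color vertex 6 with color 1 (neighbor of 1)
  Color vertex 7 with color 1 (neighbor of 1)
  Color vertex 4 with color 0 (neighbor of 2)

Step 2: Conflict found! Vertices 2 and 7 are adjacent but have the same color.
This means the graph contains an odd cycle.

The graph is NOT bipartite.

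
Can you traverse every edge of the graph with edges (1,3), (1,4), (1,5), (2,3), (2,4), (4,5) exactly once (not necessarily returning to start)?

Step 1: Find the degree of each vertex:
  deg(1) = 3
  deg(2) = 2
  deg(3) = 2
  deg(4) = 3
  deg(5) = 2

Step 2: Count vertices with odd degree:
  Odd-degree vertices: 1, 4 (2 total)

Step 3: Apply Euler's theorem:
  - Eulerian circuit exists iff graph is connected and all vertices have even degree
  - Eulerian path exists iff graph is connected and has 0 or 2 odd-degree vertices

Graph is connected with exactly 2 odd-degree vertices (1, 4).
Eulerian path exists (starting and ending at the odd-degree vertices), but no Eulerian circuit.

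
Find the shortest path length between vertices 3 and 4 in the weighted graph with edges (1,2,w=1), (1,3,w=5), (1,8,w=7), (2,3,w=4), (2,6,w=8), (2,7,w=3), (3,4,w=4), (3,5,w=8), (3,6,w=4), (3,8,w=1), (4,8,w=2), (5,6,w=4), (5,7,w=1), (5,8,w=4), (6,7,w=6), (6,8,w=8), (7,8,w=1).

Step 1: Build adjacency list with weights:
  1: 2(w=1), 3(w=5), 8(w=7)
  2: 1(w=1), 3(w=4), 6(w=8), 7(w=3)
  3: 1(w=5), 2(w=4), 4(w=4), 5(w=8), 6(w=4), 8(w=1)
  4: 3(w=4), 8(w=2)
  5: 3(w=8), 6(w=4), 7(w=1), 8(w=4)
  6: 2(w=8), 3(w=4), 5(w=4), 7(w=6), 8(w=8)
  7: 2(w=3), 5(w=1), 6(w=6), 8(w=1)
  8: 1(w=7), 3(w=1), 4(w=2), 5(w=4), 6(w=8), 7(w=1)

Step 2: Apply Dijkstra's algorithm from vertex 3:
  Visit vertex 3 (distance=0)
    Update dist[1] = 5
    Update dist[2] = 4
    Update dist[4] = 4
    Update dist[5] = 8
    Update dist[6] = 4
    Update dist[8] = 1
  Visit vertex 8 (distance=1)
    Update dist[4] = 3
    Update dist[5] = 5
    Update dist[7] = 2
  Visit vertex 7 (distance=2)
    Update dist[5] = 3
  Visit vertex 4 (distance=3)

Step 3: Shortest path: 3 -> 8 -> 4
Total weight: 1 + 2 = 3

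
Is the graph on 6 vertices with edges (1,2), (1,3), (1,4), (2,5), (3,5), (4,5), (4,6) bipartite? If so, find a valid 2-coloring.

Step 1: Attempt 2-coloring using BFS:
  Start at vertex 1, assign color 0
  Color vertex 2 with color 1 (neighbor of 1)
  Color vertex 3 with color 1 (neighbor of 1)
  Color vertex 4 with color 1 (neighbor of 1)
  Color vertex 5 with color 0 (neighbor of 2)
  Color vertex 6 with color 0 (neighbor of 4)

Step 2: 2-coloring succeeded. No conflicts found.
  Set A (color 0): {1, 5, 6}
  Set B (color 1): {2, 3, 4}

The graph is bipartite with partition {1, 5, 6}, {2, 3, 4}.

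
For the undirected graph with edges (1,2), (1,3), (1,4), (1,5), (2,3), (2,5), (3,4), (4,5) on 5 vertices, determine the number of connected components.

Step 1: Build adjacency list from edges:
  1: 2, 3, 4, 5
  2: 1, 3, 5
  3: 1, 2, 4
  4: 1, 3, 5
  5: 1, 2, 4

Step 2: Run BFS/DFS from vertex 1:
  Visited: {1, 2, 3, 4, 5}
  Reached 5 of 5 vertices

Step 3: All 5 vertices reached from vertex 1, so the graph is connected.
Number of connected components: 1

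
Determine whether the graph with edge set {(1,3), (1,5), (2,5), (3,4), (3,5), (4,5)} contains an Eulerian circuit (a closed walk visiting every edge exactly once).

Step 1: Find the degree of each vertex:
  deg(1) = 2
  deg(2) = 1
  deg(3) = 3
  deg(4) = 2
  deg(5) = 4

Step 2: Count vertices with odd degree:
  Odd-degree vertices: 2, 3 (2 total)

Step 3: Apply Euler's theorem:
  - Eulerian circuit exists iff graph is connected and all vertices have even degree
  - Eulerian path exists iff graph is connected and has 0 or 2 odd-degree vertices

Graph is connected with exactly 2 odd-degree vertices (2, 3).
Eulerian path exists (starting and ending at the odd-degree vertices), but no Eulerian circuit.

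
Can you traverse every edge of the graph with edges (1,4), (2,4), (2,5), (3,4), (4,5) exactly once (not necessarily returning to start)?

Step 1: Find the degree of each vertex:
  deg(1) = 1
  deg(2) = 2
  deg(3) = 1
  deg(4) = 4
  deg(5) = 2

Step 2: Count vertices with odd degree:
  Odd-degree vertices: 1, 3 (2 total)

Step 3: Apply Euler's theorem:
  - Eulerian circuit exists iff graph is connected and all vertices have even degree
  - Eulerian path exists iff graph is connected and has 0 or 2 odd-degree vertices

Graph is connected with exactly 2 odd-degree vertices (1, 3).
Eulerian path exists (starting and ending at the odd-degree vertices), but no Eulerian circuit.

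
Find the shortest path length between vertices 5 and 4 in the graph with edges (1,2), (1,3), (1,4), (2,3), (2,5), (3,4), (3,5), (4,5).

Step 1: Build adjacency list:
  1: 2, 3, 4
  2: 1, 3, 5
  3: 1, 2, 4, 5
  4: 1, 3, 5
  5: 2, 3, 4

Step 2: BFS from vertex 5 to find shortest path to 4:
  vertex 2 reached at distance 1
  vertex 3 reached at distance 1
  vertex 4 reached at distance 1

Step 3: Shortest path: 5 -> 4
Path length: 1 edge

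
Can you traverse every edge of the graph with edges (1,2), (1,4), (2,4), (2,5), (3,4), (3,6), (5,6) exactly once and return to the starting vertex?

Step 1: Find the degree of each vertex:
  deg(1) = 2
  deg(2) = 3
  deg(3) = 2
  deg(4) = 3
  deg(5) = 2
  deg(6) = 2

Step 2: Count vertices with odd degree:
  Odd-degree vertices: 2, 4 (2 total)

Step 3: Apply Euler's theorem:
  - Eulerian circuit exists iff graph is connected and all vertices have even degree
  - Eulerian path exists iff graph is connected and has 0 or 2 odd-degree vertices

Graph is connected with exactly 2 odd-degree vertices (2, 4).
Eulerian path exists (starting and ending at the odd-degree vertices), but no Eulerian circuit.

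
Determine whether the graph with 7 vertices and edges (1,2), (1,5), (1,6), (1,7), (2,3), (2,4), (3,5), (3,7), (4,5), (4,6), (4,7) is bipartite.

Step 1: Attempt 2-coloring using BFS:
  Start at vertex 1, assign color 0
  Color vertex 2 with color 1 (neighbor of 1)
  Color vertex 5 with color 1 (neighbor of 1)
  Color vertex 6 with color 1 (neighbor of 1)
  Color vertex 7 with color 1 (neighbor of 1)
  Color vertex 3 with color 0 (neighbor of 2)
  Color vertex 4 with color 0 (neighbor of 2)

Step 2: 2-coloring succeeded. No conflicts found.
  Set A (color 0): {1, 3, 4}
  Set B (color 1): {2, 5, 6, 7}

The graph is bipartite with partition {1, 3, 4}, {2, 5, 6, 7}.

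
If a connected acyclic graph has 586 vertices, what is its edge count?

A tree on n vertices always has exactly n - 1 edges.
For n = 586: edges = 586 - 1 = 585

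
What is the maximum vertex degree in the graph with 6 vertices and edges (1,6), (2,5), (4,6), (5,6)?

Step 1: Count edges incident to each vertex:
  deg(1) = 1 (neighbors: 6)
  deg(2) = 1 (neighbors: 5)
  deg(3) = 0 (neighbors: none)
  deg(4) = 1 (neighbors: 6)
  deg(5) = 2 (neighbors: 2, 6)
  deg(6) = 3 (neighbors: 1, 4, 5)

Step 2: Find maximum:
  max(1, 1, 0, 1, 2, 3) = 3 (vertex 6)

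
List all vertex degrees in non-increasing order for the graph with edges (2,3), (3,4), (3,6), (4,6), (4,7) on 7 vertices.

Step 1: Count edges incident to each vertex:
  deg(1) = 0 (neighbors: none)
  deg(2) = 1 (neighbors: 3)
  deg(3) = 3 (neighbors: 2, 4, 6)
  deg(4) = 3 (neighbors: 3, 6, 7)
  deg(5) = 0 (neighbors: none)
  deg(6) = 2 (neighbors: 3, 4)
  deg(7) = 1 (neighbors: 4)

Step 2: Sort degrees in non-increasing order:
  Degrees: [0, 1, 3, 3, 0, 2, 1] -> sorted: [3, 3, 2, 1, 1, 0, 0]

Degree sequence: [3, 3, 2, 1, 1, 0, 0]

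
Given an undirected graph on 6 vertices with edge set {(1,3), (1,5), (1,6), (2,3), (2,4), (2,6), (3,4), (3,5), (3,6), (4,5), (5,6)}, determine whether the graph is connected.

Step 1: Build adjacency list from edges:
  1: 3, 5, 6
  2: 3, 4, 6
  3: 1, 2, 4, 5, 6
  4: 2, 3, 5
  5: 1, 3, 4, 6
  6: 1, 2, 3, 5

Step 2: Run BFS/DFS from vertex 1:
  Visited: {1, 3, 5, 6, 2, 4}
  Reached 6 of 6 vertices

Step 3: All 6 vertices reached from vertex 1, so the graph is connected.
Answer: Yes, the graph is connected.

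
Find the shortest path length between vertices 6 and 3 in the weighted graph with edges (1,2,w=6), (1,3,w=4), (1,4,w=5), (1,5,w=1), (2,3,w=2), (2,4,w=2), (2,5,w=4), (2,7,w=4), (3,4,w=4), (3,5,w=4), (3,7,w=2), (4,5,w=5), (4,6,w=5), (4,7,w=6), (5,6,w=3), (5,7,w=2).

Step 1: Build adjacency list with weights:
  1: 2(w=6), 3(w=4), 4(w=5), 5(w=1)
  2: 1(w=6), 3(w=2), 4(w=2), 5(w=4), 7(w=4)
  3: 1(w=4), 2(w=2), 4(w=4), 5(w=4), 7(w=2)
  4: 1(w=5), 2(w=2), 3(w=4), 5(w=5), 6(w=5), 7(w=6)
  5: 1(w=1), 2(w=4), 3(w=4), 4(w=5), 6(w=3), 7(w=2)
  6: 4(w=5), 5(w=3)
  7: 2(w=4), 3(w=2), 4(w=6), 5(w=2)

Step 2: Apply Dijkstra's algorithm from vertex 6:
  Visit vertex 6 (distance=0)
    Update dist[4] = 5
    Update dist[5] = 3
  Visit vertex 5 (distance=3)
    Update dist[1] = 4
    Update dist[2] = 7
    Update dist[3] = 7
    Update dist[7] = 5
  Visit vertex 1 (distance=4)
  Visit vertex 4 (distance=5)
  Visit vertex 7 (distance=5)
  Visit vertex 2 (distance=7)
  Visit vertex 3 (distance=7)

Step 3: Shortest path: 6 -> 5 -> 3
Total weight: 3 + 4 = 7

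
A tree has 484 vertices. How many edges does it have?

A tree on n vertices always has exactly n - 1 edges.
For n = 484: edges = 484 - 1 = 483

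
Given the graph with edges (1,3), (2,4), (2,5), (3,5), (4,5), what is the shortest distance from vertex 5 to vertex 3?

Step 1: Build adjacency list:
  1: 3
  2: 4, 5
  3: 1, 5
  4: 2, 5
  5: 2, 3, 4

Step 2: BFS from vertex 5 to find shortest path to 3:
  vertex 2 reached at distance 1
  vertex 3 reached at distance 1

Step 3: Shortest path: 5 -> 3
Path length: 1 edge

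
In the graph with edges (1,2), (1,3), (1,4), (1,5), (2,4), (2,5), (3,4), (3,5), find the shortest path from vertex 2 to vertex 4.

Step 1: Build adjacency list:
  1: 2, 3, 4, 5
  2: 1, 4, 5
  3: 1, 4, 5
  4: 1, 2, 3
  5: 1, 2, 3

Step 2: BFS from vertex 2 to find shortest path to 4:
  vertex 1 reached at distance 1
  vertex 4 reached at distance 1

Step 3: Shortest path: 2 -> 4
Path length: 1 edge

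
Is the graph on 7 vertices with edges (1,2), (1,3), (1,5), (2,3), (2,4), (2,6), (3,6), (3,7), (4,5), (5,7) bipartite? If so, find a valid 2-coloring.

Step 1: Attempt 2-coloring using BFS:
  Start at vertex 1, assign color 0
  Color vertex 2 with color 1 (neighbor of 1)
  Color vertex 3 with color 1 (neighbor of 1)
  Color vertex 5 with color 1 (neighbor of 1)

Step 2: Conflict found! Vertices 2 and 3 are adjacent but have the same color.
This means the graph contains an odd cycle.

The graph is NOT bipartite.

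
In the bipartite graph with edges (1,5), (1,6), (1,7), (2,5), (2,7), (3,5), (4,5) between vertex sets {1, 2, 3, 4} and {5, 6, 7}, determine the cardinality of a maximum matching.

Step 1: List the neighbors of each left vertex:
  1: 5, 6, 7
  2: 5, 7
  3: 5
  4: 5

Step 2: Greedily match left vertices, then look for augmenting paths:
  Match 1 -- 6
  Match 2 -- 7
  Match 3 -- 5
  No augmenting path remains.

Step 3: Verify this is maximum:
  Matching size 3 = min(|L|, |R|) = min(4, 3), which is an upper bound, so this matching is maximum.

Maximum matching: {(1,6), (2,7), (3,5)}
Size: 3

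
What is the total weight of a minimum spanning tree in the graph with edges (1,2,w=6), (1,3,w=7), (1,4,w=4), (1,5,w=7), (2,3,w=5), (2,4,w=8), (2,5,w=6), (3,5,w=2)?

Apply Kruskal's algorithm (sort edges by weight, add if no cycle):

Sorted edges by weight:
  (3,5) w=2
  (1,4) w=4
  (2,3) w=5
  (1,2) w=6
  (2,5) w=6
  (1,3) w=7
  (1,5) w=7
  (2,4) w=8

Add edge (3,5) w=2 -- no cycle. Running total: 2
Add edge (1,4) w=4 -- no cycle. Running total: 6
Add edge (2,3) w=5 -- no cycle. Running total: 11
Add edge (1,2) w=6 -- no cycle. Running total: 17

MST edges: (3,5,w=2), (1,4,w=4), (2,3,w=5), (1,2,w=6)
Total MST weight: 2 + 4 + 5 + 6 = 17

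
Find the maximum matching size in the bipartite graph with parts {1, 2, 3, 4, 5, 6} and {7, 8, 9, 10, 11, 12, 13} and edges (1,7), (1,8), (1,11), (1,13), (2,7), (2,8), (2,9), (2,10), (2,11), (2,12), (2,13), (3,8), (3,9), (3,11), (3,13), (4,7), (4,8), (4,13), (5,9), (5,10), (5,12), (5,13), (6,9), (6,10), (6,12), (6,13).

Step 1: List the neighbors of each left vertex:
  1: 7, 8, 11, 13
  2: 7, 8, 9, 10, 11, 12, 13
  3: 8, 9, 11, 13
  4: 7, 8, 13
  5: 9, 10, 12, 13
  6: 9, 10, 12, 13

Step 2: Greedily match left vertices, then look for augmenting paths:
  Match 1 -- 7
  Match 2 -- 8
  Match 3 -- 9
  Match 4 -- 13
  Match 5 -- 10
  Match 6 -- 12
  No augmenting path remains.

Step 3: Verify this is maximum:
  Matching size 6 = min(|L|, |R|) = min(6, 7), which is an upper bound, so this matching is maximum.

Maximum matching: {(1,7), (2,8), (3,9), (4,13), (5,10), (6,12)}
Size: 6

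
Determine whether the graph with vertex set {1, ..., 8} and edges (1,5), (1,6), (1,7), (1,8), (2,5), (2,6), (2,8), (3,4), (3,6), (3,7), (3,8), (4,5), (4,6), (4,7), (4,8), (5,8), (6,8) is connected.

Step 1: Build adjacency list from edges:
  1: 5, 6, 7, 8
  2: 5, 6, 8
  3: 4, 6, 7, 8
  4: 3, 5, 6, 7, 8
  5: 1, 2, 4, 8
  6: 1, 2, 3, 4, 8
  7: 1, 3, 4
  8: 1, 2, 3, 4, 5, 6

Step 2: Run BFS/DFS from vertex 1:
  Visited: {1, 5, 6, 7, 8, 2, 4, 3}
  Reached 8 of 8 vertices

Step 3: All 8 vertices reached from vertex 1, so the graph is connected.
Answer: Yes, the graph is connected.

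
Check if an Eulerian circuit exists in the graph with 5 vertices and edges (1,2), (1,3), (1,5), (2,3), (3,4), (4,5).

Step 1: Find the degree of each vertex:
  deg(1) = 3
  deg(2) = 2
  deg(3) = 3
  deg(4) = 2
  deg(5) = 2

Step 2: Count vertices with odd degree:
  Odd-degree vertices: 1, 3 (2 total)

Step 3: Apply Euler's theorem:
  - Eulerian circuit exists iff graph is connected and all vertices have even degree
  - Eulerian path exists iff graph is connected and has 0 or 2 odd-degree vertices

Graph is connected with exactly 2 odd-degree vertices (1, 3).
Eulerian path exists (starting and ending at the odd-degree vertices), but no Eulerian circuit.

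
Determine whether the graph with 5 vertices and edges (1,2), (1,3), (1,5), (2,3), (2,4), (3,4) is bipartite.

Step 1: Attempt 2-coloring using BFS:
  Start at vertex 1, assign color 0
  Color vertex 2 with color 1 (neighbor of 1)
  Color vertex 3 with color 1 (neighbor of 1)
  Color vertex 5 with color 1 (neighbor of 1)

Step 2: Conflict found! Vertices 2 and 3 are adjacent but have the same color.
This means the graph contains an odd cycle.

The graph is NOT bipartite.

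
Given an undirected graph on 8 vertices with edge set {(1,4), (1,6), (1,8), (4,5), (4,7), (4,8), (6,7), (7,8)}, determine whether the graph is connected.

Step 1: Build adjacency list from edges:
  1: 4, 6, 8
  2: (none)
  3: (none)
  4: 1, 5, 7, 8
  5: 4
  6: 1, 7
  7: 4, 6, 8
  8: 1, 4, 7

Step 2: Run BFS/DFS from vertex 1:
  Visited: {1, 4, 6, 8, 5, 7}
  Reached 6 of 8 vertices

Step 3: Only 6 of 8 vertices reached. Graph is disconnected.
Connected components: {1, 4, 5, 6, 7, 8}, {2}, {3}
Answer: No, the graph is not connected (3 components).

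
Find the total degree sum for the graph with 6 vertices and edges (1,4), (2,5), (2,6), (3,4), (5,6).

Step 1: Count edges incident to each vertex:
  deg(1) = 1 (neighbors: 4)
  deg(2) = 2 (neighbors: 5, 6)
  deg(3) = 1 (neighbors: 4)
  deg(4) = 2 (neighbors: 1, 3)
  deg(5) = 2 (neighbors: 2, 6)
  deg(6) = 2 (neighbors: 2, 5)

Step 2: Sum all degrees:
  1 + 2 + 1 + 2 + 2 + 2 = 10

Verification: sum of degrees = 2 * |E| = 2 * 5 = 10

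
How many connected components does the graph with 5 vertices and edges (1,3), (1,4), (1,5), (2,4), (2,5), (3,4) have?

Step 1: Build adjacency list from edges:
  1: 3, 4, 5
  2: 4, 5
  3: 1, 4
  4: 1, 2, 3
  5: 1, 2

Step 2: Run BFS/DFS from vertex 1:
  Visited: {1, 3, 4, 5, 2}
  Reached 5 of 5 vertices

Step 3: All 5 vertices reached from vertex 1, so the graph is connected.
Number of connected components: 1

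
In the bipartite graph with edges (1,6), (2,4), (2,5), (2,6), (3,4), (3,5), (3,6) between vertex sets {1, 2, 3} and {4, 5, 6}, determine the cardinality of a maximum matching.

Step 1: List the neighbors of each left vertex:
  1: 6
  2: 4, 5, 6
  3: 4, 5, 6

Step 2: Greedily match left vertices, then look for augmenting paths:
  Match 1 -- 6
  Match 2 -- 4
  Match 3 -- 5
  No augmenting path remains.

Step 3: Verify this is maximum:
  Matching size 3 = min(|L|, |R|) = min(3, 3), which is an upper bound, so this matching is maximum.

Maximum matching: {(1,6), (2,4), (3,5)}
Size: 3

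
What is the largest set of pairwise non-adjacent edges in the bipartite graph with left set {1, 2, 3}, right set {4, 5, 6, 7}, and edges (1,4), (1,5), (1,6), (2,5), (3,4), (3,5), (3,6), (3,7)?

Step 1: List the neighbors of each left vertex:
  1: 4, 5, 6
  2: 5
  3: 4, 5, 6, 7

Step 2: Greedily match left vertices, then look for augmenting paths:
  Match 1 -- 4
  Match 2 -- 5
  Match 3 -- 6
  No augmenting path remains.

Step 3: Verify this is maximum:
  Matching size 3 = min(|L|, |R|) = min(3, 4), which is an upper bound, so this matching is maximum.

Maximum matching: {(1,4), (2,5), (3,6)}
Size: 3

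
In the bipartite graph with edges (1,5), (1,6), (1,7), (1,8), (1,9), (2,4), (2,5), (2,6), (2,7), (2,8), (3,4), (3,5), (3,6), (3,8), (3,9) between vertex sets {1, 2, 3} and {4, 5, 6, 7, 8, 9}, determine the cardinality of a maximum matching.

Step 1: List the neighbors of each left vertex:
  1: 5, 6, 7, 8, 9
  2: 4, 5, 6, 7, 8
  3: 4, 5, 6, 8, 9

Step 2: Greedily match left vertices, then look for augmenting paths:
  Match 1 -- 5
  Match 2 -- 4
  Match 3 -- 6
  No augmenting path remains.

Step 3: Verify this is maximum:
  Matching size 3 = min(|L|, |R|) = min(3, 6), which is an upper bound, so this matching is maximum.

Maximum matching: {(1,5), (2,4), (3,6)}
Size: 3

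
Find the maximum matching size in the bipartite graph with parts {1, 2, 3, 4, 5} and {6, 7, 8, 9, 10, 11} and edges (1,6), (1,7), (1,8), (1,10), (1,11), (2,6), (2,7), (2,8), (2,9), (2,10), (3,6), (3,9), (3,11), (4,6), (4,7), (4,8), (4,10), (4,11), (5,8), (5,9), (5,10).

Step 1: List the neighbors of each left vertex:
  1: 6, 7, 8, 10, 11
  2: 6, 7, 8, 9, 10
  3: 6, 9, 11
  4: 6, 7, 8, 10, 11
  5: 8, 9, 10

Step 2: Greedily match left vertices, then look for augmenting paths:
  Match 1 -- 6
  Match 2 -- 7
  Match 3 -- 9
  Match 4 -- 8
  Match 5 -- 10
  No augmenting path remains.

Step 3: Verify this is maximum:
  Matching size 5 = min(|L|, |R|) = min(5, 6), which is an upper bound, so this matching is maximum.

Maximum matching: {(1,6), (2,7), (3,9), (4,8), (5,10)}
Size: 5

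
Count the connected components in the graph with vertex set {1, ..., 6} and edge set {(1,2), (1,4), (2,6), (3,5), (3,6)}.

Step 1: Build adjacency list from edges:
  1: 2, 4
  2: 1, 6
  3: 5, 6
  4: 1
  5: 3
  6: 2, 3

Step 2: Run BFS/DFS from vertex 1:
  Visited: {1, 2, 4, 6, 3, 5}
  Reached 6 of 6 vertices

Step 3: All 6 vertices reached from vertex 1, so the graph is connected.
Number of connected components: 1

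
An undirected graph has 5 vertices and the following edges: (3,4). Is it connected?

Step 1: Build adjacency list from edges:
  1: (none)
  2: (none)
  3: 4
  4: 3
  5: (none)

Step 2: Run BFS/DFS from vertex 1:
  Visited: {1}
  Reached 1 of 5 vertices

Step 3: Only 1 of 5 vertices reached. Graph is disconnected.
Connected components: {1}, {2}, {3, 4}, {5}
Answer: No, the graph is not connected (4 components).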